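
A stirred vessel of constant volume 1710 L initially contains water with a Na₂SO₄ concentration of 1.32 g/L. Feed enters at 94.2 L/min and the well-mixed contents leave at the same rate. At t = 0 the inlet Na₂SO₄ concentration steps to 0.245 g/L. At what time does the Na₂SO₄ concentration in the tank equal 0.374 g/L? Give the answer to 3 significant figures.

38.5 min

Species balance: V dC/dt = Q(C_in − C) ⇒ τ = V/Q = 18.153 min.
C(t) = C_in + (C₀ − C_in) e^(−t/τ). Set C = 0.374 and solve for t:
e^(−t/τ) = (C − C_in)/(C₀ − C_in) = (0.374 − 0.245)/(1.32 − 0.245) = 0.12000
t = −τ ln(…) = 18.153 × 2.1203 = 38.489 min.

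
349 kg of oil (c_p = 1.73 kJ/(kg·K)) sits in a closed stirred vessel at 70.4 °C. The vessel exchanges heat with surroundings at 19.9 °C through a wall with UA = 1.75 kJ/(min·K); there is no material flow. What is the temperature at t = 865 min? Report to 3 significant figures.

M c_p dT/dt = −UA(T − T_amb).
dT/dt = (T_ss − T)/τ with T_ss = T_amb = 19.900 °C, τ = M c_p/UA = 349·1.73/1.75 = 345.01 min.
T approaches T_ss exponentially: T(t) = T_ss + (T₀ − T_ss) e^(−t/τ).
T(865) = 19.900 + (50.500)·0.081499 = 24.016 °C.

24.0 °C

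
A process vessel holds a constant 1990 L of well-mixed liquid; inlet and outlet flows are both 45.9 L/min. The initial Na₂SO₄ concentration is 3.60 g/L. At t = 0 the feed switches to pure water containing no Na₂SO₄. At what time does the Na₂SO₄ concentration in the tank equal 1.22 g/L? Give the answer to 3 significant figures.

Species balance: V dC/dt = Q(C_in − C) ⇒ τ = V/Q = 43.355 min.
C(t) = C_in + (C₀ − C_in) e^(−t/τ). Set C = 1.22 and solve for t:
e^(−t/τ) = (C − C_in)/(C₀ − C_in) = (1.22 − 0)/(3.60 − 0) = 0.33889
t = −τ ln(…) = 43.355 × 1.0821 = 46.914 min.

46.9 min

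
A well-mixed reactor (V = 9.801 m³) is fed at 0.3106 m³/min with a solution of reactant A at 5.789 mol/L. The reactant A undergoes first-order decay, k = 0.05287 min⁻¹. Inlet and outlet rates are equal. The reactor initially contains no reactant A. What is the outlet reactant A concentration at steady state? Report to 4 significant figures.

Species balance: V dC/dt = Q C_in − Q C − k V C.
Steady state (dC/dt = 0): C_ss = Q C_in/(Q + kV) = C_in/(1 + kV/Q).
C_ss = 0.3106·5.789/(0.3106 + 0.05287·9.801) = 1.79806/0.828779 = 2.16953 mol/L.

2.170 mol/L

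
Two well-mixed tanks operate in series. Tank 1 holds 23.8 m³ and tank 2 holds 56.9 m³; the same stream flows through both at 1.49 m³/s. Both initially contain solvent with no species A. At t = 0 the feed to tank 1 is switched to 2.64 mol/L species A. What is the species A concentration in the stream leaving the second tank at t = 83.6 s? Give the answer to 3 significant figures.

Species balance on tank i: dCᵢ/dt = (Cᵢ₋₁ − Cᵢ)/τᵢ with τᵢ = Vᵢ/Q.
τ₁ = 23.8/1.49 = 15.973 s; τ₂ = 56.9/1.49 = 38.188 s.
Solving the cascade with C₁(0)=C₂(0)=0 gives C₂(t) = C_in[1 − (τ₁ e^(−t/τ₁) − τ₂ e^(−t/τ₂))/(τ₁ − τ₂)].
At t = 83.6: e^(−t/τ₁) = 0.0053333, e^(−t/τ₂) = 0.11201.
C₂ = 2.64·[1 − (15.973·0.0053333 − 38.188·0.11201)/(-22.215)] = 2.64·0.81129 = 2.1418 mol/L.

2.14 mol/L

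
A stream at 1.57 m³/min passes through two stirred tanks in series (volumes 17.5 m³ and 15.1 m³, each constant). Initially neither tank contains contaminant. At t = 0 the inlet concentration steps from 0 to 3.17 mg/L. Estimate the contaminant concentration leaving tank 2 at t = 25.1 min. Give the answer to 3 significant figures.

2.21 mg/L

Each tank obeys Vᵢ dCᵢ/dt = Q(Cᵢ₋₁ − Cᵢ), so τᵢ = Vᵢ/Q.
τ₁ = 17.5/1.57 = 11.146 min; τ₂ = 15.1/1.57 = 9.6178 min.
Solving the cascade with C₁(0)=C₂(0)=0 gives C₂(t) = C_in[1 − (τ₁ e^(−t/τ₁) − τ₂ e^(−t/τ₂))/(τ₁ − τ₂)].
At t = 25.1: e^(−t/τ₁) = 0.10521, e^(−t/τ₂) = 0.073554.
C₂ = 3.17·[1 − (11.146·0.10521 − 9.6178·0.073554)/(1.5287)] = 3.17·0.69565 = 2.2052 mg/L.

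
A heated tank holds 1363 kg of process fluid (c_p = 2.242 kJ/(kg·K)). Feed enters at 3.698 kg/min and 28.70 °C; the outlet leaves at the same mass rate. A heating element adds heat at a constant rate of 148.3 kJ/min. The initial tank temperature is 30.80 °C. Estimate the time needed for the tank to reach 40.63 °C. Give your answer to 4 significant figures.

Energy balance: M c_p dT/dt = ṁ c_p (T_in − T) + 148.3.
τ = M/ṁ = 368.578 min; T_ss = T_in + Q̇/(ṁ c_p) = 46.5870 °C.
T(t) = T_ss + (T₀ − T_ss) e^(−t/τ). Set T = 40.63:
e^(−t/τ) = (40.63 − 46.5870)/(30.80 − 46.5870) = 0.377338
t = −368.578 · ln(0.377338) = 359.221 min.

359.2 min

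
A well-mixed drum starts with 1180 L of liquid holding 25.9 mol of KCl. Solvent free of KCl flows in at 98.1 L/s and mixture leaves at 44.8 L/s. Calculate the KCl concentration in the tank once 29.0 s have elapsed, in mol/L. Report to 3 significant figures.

0.00470 mol/L

Total volume: dV/dt = Q_in − Q_out = 53.300 L/s, so V(t) = 1180 + 53.300 t and V(29.0) = 2725.7 L.
Solute balance: dm/dt = 0 − Q_out C = −Q_out m/V(t).
Separate: dm/m = −Q_out dt/V(t) ⇒ ln(m/m₀) = −(Q_out/(Q_in−Q_out)) ln(V/V₀).
m = m₀ (V₀/V)^(Q_out/(Q_in−Q_out)) = 25.9 × (1180/2725.7)^(0.84053) = 12.814 mol.
C = m/V = 12.814/2725.7 = 0.0047012 mol/L.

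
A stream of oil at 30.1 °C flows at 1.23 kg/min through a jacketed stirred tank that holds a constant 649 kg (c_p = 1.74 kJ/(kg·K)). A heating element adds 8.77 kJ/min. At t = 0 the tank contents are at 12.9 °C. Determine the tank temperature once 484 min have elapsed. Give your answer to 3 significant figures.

M c_p dT/dt = ṁ c_p (T_in − T) + Q̇.
τ = M/ṁ = 527.64 min; T_ss = T_in + Q̇/(ṁ c_p) = 30.1 + 8.77/(1.23·1.74) = 34.198 °C.
T approaches T_ss exponentially: T(t) = T_ss + (T₀ − T_ss) e^(−t/τ).
T(484) = 34.198 + (-21.298)·e^(−484/527.64) = 34.198 + (-21.298)·0.39960 = 25.687 °C.

25.7 °C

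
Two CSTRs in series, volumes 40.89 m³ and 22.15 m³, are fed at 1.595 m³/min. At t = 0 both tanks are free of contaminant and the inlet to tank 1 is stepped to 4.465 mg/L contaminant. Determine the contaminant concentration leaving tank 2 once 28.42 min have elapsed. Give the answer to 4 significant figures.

Each tank obeys Vᵢ dCᵢ/dt = Q(Cᵢ₋₁ − Cᵢ), so τᵢ = Vᵢ/Q.
τ₁ = 40.89/1.595 = 25.6364 min; τ₂ = 22.15/1.595 = 13.8871 min.
Solving the cascade with C₁(0)=C₂(0)=0 gives C₂(t) = C_in[1 − (τ₁ e^(−t/τ₁) − τ₂ e^(−t/τ₂))/(τ₁ − τ₂)].
At t = 28.42: e^(−t/τ₁) = 0.330027, e^(−t/τ₂) = 0.129187.
C₂ = 4.465·[1 − (25.6364·0.330027 − 13.8871·0.129187)/(11.7492)] = 4.465·0.432588 = 1.93150 mg/L.

1.932 mg/L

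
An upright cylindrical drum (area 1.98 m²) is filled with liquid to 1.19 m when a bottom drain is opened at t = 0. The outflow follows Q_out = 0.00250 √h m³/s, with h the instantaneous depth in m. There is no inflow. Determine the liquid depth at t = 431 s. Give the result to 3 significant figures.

A dh/dt = −Q_out = −0.00250 √h.
This is separable: 2 d(√h)/dt = −0.00250/A, so √h = √h₀ − (0.00250/(2A)) t.
√h = √1.19 − 0.00250·431/(2·1.98) = 1.0909 − 0.27210 = 0.81878.
h = 0.81878² = 0.67039 m.

0.670 m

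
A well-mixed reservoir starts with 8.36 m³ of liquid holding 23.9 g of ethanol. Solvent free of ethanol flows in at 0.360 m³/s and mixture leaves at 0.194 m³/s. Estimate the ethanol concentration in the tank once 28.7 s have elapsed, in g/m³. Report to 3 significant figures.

Let m(t) be the amount of ethanol. Volume: V(t) = V₀ + (Q_in − Q_out) t = 8.36 + 0.16600 t; V(28.7) = 13.124 m³.
Species balance (pure solvent in): dm/dt = −Q_out · m/V(t).
dm/m = −Q_out dt/(V₀ + 0.16600 t); integrating gives ln(m/m₀) = −(Q_out/(Q_in−Q_out)) ln(V/V₀).
m = m₀ (V₀/V)^(Q_out/(Q_in−Q_out)) = 23.9 × (8.36/13.124)^(1.1687) = 14.109 g.
C = m/V = 14.109/13.124 = 1.0750 g/m³.

1.08 g/m³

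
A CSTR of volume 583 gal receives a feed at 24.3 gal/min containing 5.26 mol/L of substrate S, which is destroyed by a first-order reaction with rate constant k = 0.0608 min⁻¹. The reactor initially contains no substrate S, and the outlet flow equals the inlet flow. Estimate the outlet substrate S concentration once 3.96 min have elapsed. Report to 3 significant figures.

0.714 mol/L

Accumulation = in − out − consumed: V dC/dt = Q C_in − Q C − k V C.
dC/dt = (Q/V) C_in − (Q/V + k) C; effective rate a = Q/V + k = 0.041681 + 0.0608 = 0.10248 min⁻¹.
C_ss = Q C_in/(Q + kV) = 2.1393 mol/L; C(t) = C_ss + (C₀ − C_ss) e^(−a t).
C(3.96) = 2.1393 + (-2.1393)·e^(−0.10248·3.96) = 2.1393 + (-2.1393)·0.66643 = 0.71363 mol/L.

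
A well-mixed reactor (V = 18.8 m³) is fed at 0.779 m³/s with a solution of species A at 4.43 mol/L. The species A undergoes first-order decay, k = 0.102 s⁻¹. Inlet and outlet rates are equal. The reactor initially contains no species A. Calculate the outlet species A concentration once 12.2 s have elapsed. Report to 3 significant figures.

Species balance: V dC/dt = Q C_in − Q C − k V C.
dC/dt = (Q/V) C_in − (Q/V + k) C; effective rate a = Q/V + k = 0.041436 + 0.102 = 0.14344 s⁻¹.
C_ss = Q C_in/(Q + kV) = 1.2797 mol/L; C(t) = C_ss + (C₀ − C_ss) e^(−a t).
C(12.2) = 1.2797 + (-1.2797)·e^(−0.14344·12.2) = 1.2797 + (-1.2797)·0.17379 = 1.0573 mol/L.

1.06 mol/L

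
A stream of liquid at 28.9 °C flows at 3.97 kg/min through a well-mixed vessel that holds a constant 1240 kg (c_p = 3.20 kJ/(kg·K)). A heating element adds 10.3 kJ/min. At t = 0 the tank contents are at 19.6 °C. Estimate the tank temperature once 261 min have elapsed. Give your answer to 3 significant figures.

Energy balance: M c_p dT/dt = ṁ c_p (T_in − T) + 10.3.
τ = M/ṁ = 312.34 min; T_ss = T_in + Q̇/(ṁ c_p) = 28.9 + 10.3/(3.97·3.20) = 29.711 °C.
Integrating: T(t) = T_ss + (T₀ − T_ss) e^(−t/τ).
T(261) = 29.711 + (-10.111)·e^(−261/312.34) = 29.711 + (-10.111)·0.43361 = 25.327 °C.

25.3 °C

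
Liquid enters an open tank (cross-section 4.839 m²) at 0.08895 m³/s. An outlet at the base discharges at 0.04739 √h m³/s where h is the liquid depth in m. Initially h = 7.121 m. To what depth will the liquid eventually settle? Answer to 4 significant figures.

3.523 m

A dh/dt = Q_in − 0.04739 √h. Steady state requires inflow = outflow:
Q_in = 0.04739 √h_ss ⇒ √h_ss = 0.08895/0.04739 = 1.87698.
h_ss = 1.87698² = 3.52305 m. (Since h₀ = 7.121 m > h_ss, the level will fall toward this value.)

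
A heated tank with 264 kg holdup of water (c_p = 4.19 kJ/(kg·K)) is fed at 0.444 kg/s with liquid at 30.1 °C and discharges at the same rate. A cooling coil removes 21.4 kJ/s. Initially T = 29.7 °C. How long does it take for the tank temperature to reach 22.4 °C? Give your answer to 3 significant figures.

Heat balance on the well-mixed liquid: M c_p dT/dt = ṁ c_p (T_in − T) − 21.4.
τ = M/ṁ = 594.59 s; T_ss = T_in − Q̇/(ṁ c_p) = 18.597 °C.
T(t) = T_ss + (T₀ − T_ss) e^(−t/τ). Set T = 22.4:
e^(−t/τ) = (22.4 − 18.597)/(29.7 − 18.597) = 0.34253
t = −594.59 · ln(0.34253) = 637.05 s.

637 s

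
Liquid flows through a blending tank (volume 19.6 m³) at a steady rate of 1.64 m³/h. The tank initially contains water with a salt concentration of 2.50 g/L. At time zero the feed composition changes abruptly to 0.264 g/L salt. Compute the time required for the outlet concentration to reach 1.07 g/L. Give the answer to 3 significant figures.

Species balance: V dC/dt = Q(C_in − C) ⇒ τ = V/Q = 11.951 h.
C(t) = C_in + (C₀ − C_in) e^(−t/τ). Set C = 1.07 and solve for t:
e^(−t/τ) = (C − C_in)/(C₀ − C_in) = (1.07 − 0.264)/(2.50 − 0.264) = 0.36047
t = −τ ln(…) = 11.951 × 1.0204 = 12.195 h.

12.2 h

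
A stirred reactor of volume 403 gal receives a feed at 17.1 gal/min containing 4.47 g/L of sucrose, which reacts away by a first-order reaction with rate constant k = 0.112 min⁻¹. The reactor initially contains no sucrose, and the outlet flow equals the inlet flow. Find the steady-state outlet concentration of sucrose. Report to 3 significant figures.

1.23 g/L

Species balance: V dC/dt = Q C_in − Q C − k V C.
Steady state (dC/dt = 0): C_ss = Q C_in/(Q + kV) = C_in/(1 + kV/Q).
C_ss = 17.1·4.47/(17.1 + 0.112·403) = 76.437/62.236 = 1.2282 g/L.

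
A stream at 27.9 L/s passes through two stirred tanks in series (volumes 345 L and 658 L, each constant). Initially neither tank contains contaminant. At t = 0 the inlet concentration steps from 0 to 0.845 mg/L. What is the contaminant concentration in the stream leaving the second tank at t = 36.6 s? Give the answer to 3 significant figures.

0.517 mg/L

Species balance on tank i: dCᵢ/dt = (Cᵢ₋₁ − Cᵢ)/τᵢ with τᵢ = Vᵢ/Q.
τ₁ = 345/27.9 = 12.366 s; τ₂ = 658/27.9 = 23.584 s.
Solving the cascade with C₁(0)=C₂(0)=0 gives C₂(t) = C_in[1 − (τ₁ e^(−t/τ₁) − τ₂ e^(−t/τ₂))/(τ₁ − τ₂)].
At t = 36.6: e^(−t/τ₁) = 0.051828, e^(−t/τ₂) = 0.21185.
C₂ = 0.845·[1 − (12.366·0.051828 − 23.584·0.21185)/(-11.219)] = 0.845·0.61177 = 0.51695 mg/L.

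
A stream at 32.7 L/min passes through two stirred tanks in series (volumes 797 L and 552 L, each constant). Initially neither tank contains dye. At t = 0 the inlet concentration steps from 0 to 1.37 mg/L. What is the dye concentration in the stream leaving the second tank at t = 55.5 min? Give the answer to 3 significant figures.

Species balance on tank i: dCᵢ/dt = (Cᵢ₋₁ − Cᵢ)/τᵢ with τᵢ = Vᵢ/Q.
τ₁ = 797/32.7 = 24.373 min; τ₂ = 552/32.7 = 16.881 min.
Solving the cascade with C₁(0)=C₂(0)=0 gives C₂(t) = C_in[1 − (τ₁ e^(−t/τ₁) − τ₂ e^(−t/τ₂))/(τ₁ − τ₂)].
At t = 55.5: e^(−t/τ₁) = 0.10258, e^(−t/τ₂) = 0.037337.
C₂ = 1.37·[1 − (24.373·0.10258 − 16.881·0.037337)/(7.4924)] = 1.37·0.75042 = 1.0281 mg/L.

1.03 mg/L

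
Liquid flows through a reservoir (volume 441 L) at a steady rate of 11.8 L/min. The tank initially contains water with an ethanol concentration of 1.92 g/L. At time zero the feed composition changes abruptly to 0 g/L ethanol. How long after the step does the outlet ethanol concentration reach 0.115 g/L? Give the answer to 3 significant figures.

Species balance: V dC/dt = Q(C_in − C) ⇒ τ = V/Q = 37.373 min.
C(t) = C_in + (C₀ − C_in) e^(−t/τ). Set C = 0.115 and solve for t:
e^(−t/τ) = (C − C_in)/(C₀ − C_in) = (0.115 − 0)/(1.92 − 0) = 0.059896
t = −τ ln(…) = 37.373 × 2.8151 = 105.21 min.

105 min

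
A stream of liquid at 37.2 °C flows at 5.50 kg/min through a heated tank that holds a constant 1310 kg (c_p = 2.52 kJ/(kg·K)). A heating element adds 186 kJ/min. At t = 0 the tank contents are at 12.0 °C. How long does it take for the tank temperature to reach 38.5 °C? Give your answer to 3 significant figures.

276 min

Energy balance: M c_p dT/dt = ṁ c_p (T_in − T) + 186.
τ = M/ṁ = 238.18 min; T_ss = T_in + Q̇/(ṁ c_p) = 50.620 °C.
T(t) = T_ss + (T₀ − T_ss) e^(−t/τ). Set T = 38.5:
e^(−t/τ) = (38.5 − 50.620)/(12.0 − 50.620) = 0.31383
t = −238.18 · ln(0.31383) = 276.03 min.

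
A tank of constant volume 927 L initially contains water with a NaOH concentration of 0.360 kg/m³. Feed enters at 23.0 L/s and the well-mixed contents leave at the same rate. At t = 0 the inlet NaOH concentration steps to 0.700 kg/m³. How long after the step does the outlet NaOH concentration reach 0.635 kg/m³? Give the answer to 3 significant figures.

Accumulation = in − out for the solute gives V dC/dt = Q(C_in − C), so τ = V/Q = 40.304 s.
C(t) = C_in + (C₀ − C_in) e^(−t/τ). Set C = 0.635 and solve for t:
e^(−t/τ) = (C − C_in)/(C₀ − C_in) = (0.635 − 0.700)/(0.360 − 0.700) = 0.19118
t = −τ ln(…) = 40.304 × 1.6546 = 66.686 s.

66.7 s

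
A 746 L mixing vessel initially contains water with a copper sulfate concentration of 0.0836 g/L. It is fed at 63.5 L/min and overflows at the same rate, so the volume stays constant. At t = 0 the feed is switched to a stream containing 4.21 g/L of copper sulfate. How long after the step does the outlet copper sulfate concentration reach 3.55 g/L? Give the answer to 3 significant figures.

Transient balance on the dissolved component: V dC/dt = Q(C_in − C), so τ = V/Q = 11.748 min.
C(t) = C_in + (C₀ − C_in) e^(−t/τ). Set C = 3.55 and solve for t:
e^(−t/τ) = (C − C_in)/(C₀ − C_in) = (3.55 − 4.21)/(0.0836 − 4.21) = 0.15995
t = −τ ln(…) = 11.748 × 1.8329 = 21.533 min.

21.5 min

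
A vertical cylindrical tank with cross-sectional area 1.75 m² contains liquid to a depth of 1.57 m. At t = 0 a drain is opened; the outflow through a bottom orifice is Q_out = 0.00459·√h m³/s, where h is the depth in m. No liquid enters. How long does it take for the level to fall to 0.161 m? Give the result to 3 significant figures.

649 s

Accumulation of liquid (constant cross-section A): A dh/dt = −0.00459 √h.
This is separable: 2 d(√h)/dt = −0.00459/A, so √h = √h₀ − (0.00459/(2A)) t.
t = 2A(√h₀ − √h)/0.00459 = 2·1.75·(√1.57 − √0.161)/0.00459
  = 3.5000 × (1.2530 − 0.40125) / 0.00459 = 649.48 s.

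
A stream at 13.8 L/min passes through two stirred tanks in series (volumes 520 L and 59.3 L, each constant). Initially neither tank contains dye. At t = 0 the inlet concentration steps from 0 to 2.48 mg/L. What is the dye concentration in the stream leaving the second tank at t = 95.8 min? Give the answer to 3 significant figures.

2.26 mg/L

Each tank obeys Vᵢ dCᵢ/dt = Q(Cᵢ₋₁ − Cᵢ), so τᵢ = Vᵢ/Q.
τ₁ = 520/13.8 = 37.681 min; τ₂ = 59.3/13.8 = 4.2971 min.
Tank 1: C₁ = C_in(1 − e^(−t/τ₁)). Tank 2 (τ₁ ≠ τ₂): C₂ = C_in[1 − (τ₁ e^(−t/τ₁) − τ₂ e^(−t/τ₂))/(τ₁ − τ₂)].
At t = 95.8: e^(−t/τ₁) = 0.078679, e^(−t/τ₂) = 2.0787e-10.
C₂ = 2.48·[1 − (37.681·0.078679 − 4.2971·2.0787e-10)/(33.384)] = 2.48·0.91119 = 2.2598 mg/L.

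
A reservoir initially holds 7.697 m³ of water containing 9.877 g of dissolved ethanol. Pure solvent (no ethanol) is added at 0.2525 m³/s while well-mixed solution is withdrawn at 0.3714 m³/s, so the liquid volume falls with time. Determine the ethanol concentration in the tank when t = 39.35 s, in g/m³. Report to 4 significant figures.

Total volume: dV/dt = Q_in − Q_out = -0.118900 m³/s, so V(t) = 7.697 − 0.118900 t and V(39.35) = 3.01828 m³.
No ethanol enters, so dm/dt = −Q_out · (m/V).
Separate: dm/m = −Q_out dt/V(t) ⇒ ln(m/m₀) = −(Q_out/(Q_in−Q_out)) ln(V/V₀).
m = m₀ (V₀/V)^(Q_out/(Q_in−Q_out)) = 9.877 × (7.697/3.01828)^(-3.12363) = 0.530490 g.
C = m/V = 0.530490/3.01828 = 0.175759 g/m³.

0.1758 g/m³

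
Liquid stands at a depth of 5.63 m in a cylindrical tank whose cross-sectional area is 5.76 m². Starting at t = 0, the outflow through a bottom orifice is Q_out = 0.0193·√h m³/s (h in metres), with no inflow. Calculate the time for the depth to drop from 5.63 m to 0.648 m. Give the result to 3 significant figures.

A dh/dt = −Q_out = −0.0193 √h.
Separate and integrate: 2(√h − √h₀) = −(0.0193/A) t.
t = 2A(√h₀ − √h)/0.0193 = 2·5.76·(√5.63 − √0.648)/0.0193
  = 11.520 × (2.3728 − 0.80498) / 0.0193 = 935.79 s.

936 s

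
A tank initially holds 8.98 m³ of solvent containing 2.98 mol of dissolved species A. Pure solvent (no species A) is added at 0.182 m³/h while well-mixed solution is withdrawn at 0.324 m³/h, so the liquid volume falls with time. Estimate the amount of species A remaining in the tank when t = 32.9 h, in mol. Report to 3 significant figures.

Total volume: dV/dt = Q_in − Q_out = -0.14200 m³/h, so V(t) = 8.98 − 0.14200 t and V(32.9) = 4.3082 m³.
Species balance (pure solvent in): dm/dt = −Q_out · m/V(t).
dm/m = −Q_out dt/(V₀ − 0.14200 t); integrating gives ln(m/m₀) = −(Q_out/(Q_in−Q_out)) ln(V/V₀).
m = m₀ (V₀/V)^(Q_out/(Q_in−Q_out)) = 2.98 × (8.98/4.3082)^(-2.2817) = 0.55770 mol.

0.558 mol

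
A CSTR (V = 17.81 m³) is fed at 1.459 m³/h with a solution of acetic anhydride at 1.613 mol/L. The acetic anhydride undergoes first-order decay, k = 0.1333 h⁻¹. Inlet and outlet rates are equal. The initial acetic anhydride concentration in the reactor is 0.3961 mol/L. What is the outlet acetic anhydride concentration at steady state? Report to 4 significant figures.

Species balance: V dC/dt = Q C_in − Q C − k V C.
Steady state (dC/dt = 0): C_ss = Q C_in/(Q + kV) = C_in/(1 + kV/Q).
C_ss = 1.459·1.613/(1.459 + 0.1333·17.81) = 2.35337/3.83307 = 0.613964 mol/L.

0.6140 mol/L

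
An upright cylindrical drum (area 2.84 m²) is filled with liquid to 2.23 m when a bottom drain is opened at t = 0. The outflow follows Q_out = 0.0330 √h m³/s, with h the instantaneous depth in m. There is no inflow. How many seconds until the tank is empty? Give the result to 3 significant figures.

257 s

With no inflow, A dh/dt = −0.0330 √h.
Separate and integrate: 2(√h − √h₀) = −(0.0330/A) t.
Tank is empty when √h = 0: t_empty = 2A√h₀/0.0330.
t_empty = 2·2.84·√2.23/0.0330 = 5.6800·1.4933/0.0330 = 257.03 s.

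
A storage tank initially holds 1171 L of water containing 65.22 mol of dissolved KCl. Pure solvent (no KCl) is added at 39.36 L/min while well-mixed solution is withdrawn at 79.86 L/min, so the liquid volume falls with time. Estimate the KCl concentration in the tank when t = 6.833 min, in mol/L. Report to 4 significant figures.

0.04286 mol/L

Total volume: dV/dt = Q_in − Q_out = -40.5000 L/min, so V(t) = 1171 − 40.5000 t and V(6.833) = 894.264 L.
Species balance (pure solvent in): dm/dt = −Q_out · m/V(t).
Separate: dm/m = −Q_out dt/V(t) ⇒ ln(m/m₀) = −(Q_out/(Q_in−Q_out)) ln(V/V₀).
m = m₀ (V₀/V)^(Q_out/(Q_in−Q_out)) = 65.22 × (1171/894.264)^(-1.97185) = 38.3260 mol.
C = m/V = 38.3260/894.264 = 0.0428577 mol/L.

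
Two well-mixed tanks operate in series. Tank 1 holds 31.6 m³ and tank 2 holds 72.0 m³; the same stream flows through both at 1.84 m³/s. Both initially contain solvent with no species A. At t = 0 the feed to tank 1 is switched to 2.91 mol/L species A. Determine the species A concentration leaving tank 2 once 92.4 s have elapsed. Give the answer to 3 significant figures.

2.43 mol/L

Species balance on tank i: dCᵢ/dt = (Cᵢ₋₁ − Cᵢ)/τᵢ with τᵢ = Vᵢ/Q.
τ₁ = 31.6/1.84 = 17.174 s; τ₂ = 72.0/1.84 = 39.130 s.
Solving the cascade with C₁(0)=C₂(0)=0 gives C₂(t) = C_in[1 − (τ₁ e^(−t/τ₁) − τ₂ e^(−t/τ₂))/(τ₁ − τ₂)].
At t = 92.4: e^(−t/τ₁) = 0.0046067, e^(−t/τ₂) = 0.094294.
C₂ = 2.91·[1 − (17.174·0.0046067 − 39.130·0.094294)/(-21.957)] = 2.91·0.83555 = 2.4315 mol/L.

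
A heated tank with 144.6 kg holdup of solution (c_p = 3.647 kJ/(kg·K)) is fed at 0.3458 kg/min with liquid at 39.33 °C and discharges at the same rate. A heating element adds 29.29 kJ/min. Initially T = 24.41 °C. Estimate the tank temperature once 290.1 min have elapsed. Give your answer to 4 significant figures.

First-law balance (no shaft work): M c_p dT/dt = ṁ c_p (T_in − T) + 29.29.
Rearrange: dT/dt = (T_ss − T)/τ with τ = M/ṁ = 418.161 min and T_ss = T_in + Q̇/(ṁ c_p) = 62.5552 °C.
Solution: T(t) = T_ss + (T₀ − T_ss) e^(−t/τ).
T(290.1) = 62.5552 + (-38.1452)·e^(−290.1/418.161) = 62.5552 + (-38.1452)·0.499698 = 43.4941 °C.

43.49 °C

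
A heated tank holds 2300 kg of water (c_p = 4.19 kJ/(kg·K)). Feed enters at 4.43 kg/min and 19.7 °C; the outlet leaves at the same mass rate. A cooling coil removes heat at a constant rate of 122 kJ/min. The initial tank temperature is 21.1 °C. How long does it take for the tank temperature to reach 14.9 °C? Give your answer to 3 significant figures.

781 min

Unsteady energy balance on the tank contents: M c_p dT/dt = ṁ c_p (T_in − T) − 122.
τ = M/ṁ = 519.19 min; T_ss = T_in − Q̇/(ṁ c_p) = 13.127 °C.
T(t) = T_ss + (T₀ − T_ss) e^(−t/τ). Set T = 14.9:
e^(−t/τ) = (14.9 − 13.127)/(21.1 − 13.127) = 0.22234
t = −519.19 · ln(0.22234) = 780.61 min.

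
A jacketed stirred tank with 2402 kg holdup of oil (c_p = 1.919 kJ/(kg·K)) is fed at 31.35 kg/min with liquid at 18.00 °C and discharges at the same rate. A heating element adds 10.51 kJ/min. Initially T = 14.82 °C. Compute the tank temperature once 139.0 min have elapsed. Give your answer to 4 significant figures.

Unsteady energy balance on the tank contents: M c_p dT/dt = ṁ c_p (T_in − T) + 10.51.
Rearrange: dT/dt = (T_ss − T)/τ with τ = M/ṁ = 76.6188 min and T_ss = T_in + Q̇/(ṁ c_p) = 18.1747 °C.
Solution: T(t) = T_ss + (T₀ − T_ss) e^(−t/τ).
T(139.0) = 18.1747 + (-3.35470)·e^(−139.0/76.6188) = 18.1747 + (-3.35470)·0.162972 = 17.6280 °C.

17.63 °C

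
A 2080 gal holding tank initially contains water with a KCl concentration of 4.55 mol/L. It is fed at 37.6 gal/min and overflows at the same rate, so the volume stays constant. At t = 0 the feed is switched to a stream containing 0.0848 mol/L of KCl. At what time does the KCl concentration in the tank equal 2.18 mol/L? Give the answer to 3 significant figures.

41.9 min

Species balance: V dC/dt = Q(C_in − C) ⇒ τ = V/Q = 55.319 min.
C(t) = C_in + (C₀ − C_in) e^(−t/τ). Set C = 2.18 and solve for t:
e^(−t/τ) = (C − C_in)/(C₀ − C_in) = (2.18 − 0.0848)/(4.55 − 0.0848) = 0.46923
t = −τ ln(…) = 55.319 × 0.75666 = 41.858 min.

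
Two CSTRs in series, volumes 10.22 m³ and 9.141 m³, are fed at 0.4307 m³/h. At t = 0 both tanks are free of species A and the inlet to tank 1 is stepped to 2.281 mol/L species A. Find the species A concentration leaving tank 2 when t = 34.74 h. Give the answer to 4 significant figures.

1.044 mol/L

Each tank obeys Vᵢ dCᵢ/dt = Q(Cᵢ₋₁ − Cᵢ), so τᵢ = Vᵢ/Q.
τ₁ = 10.22/0.4307 = 23.7288 h; τ₂ = 9.141/0.4307 = 21.2236 h.
Tank 1: C₁ = C_in(1 − e^(−t/τ₁)). Tank 2 (τ₁ ≠ τ₂): C₂ = C_in[1 − (τ₁ e^(−t/τ₁) − τ₂ e^(−t/τ₂))/(τ₁ − τ₂)].
At t = 34.74: e^(−t/τ₁) = 0.231299, e^(−t/τ₂) = 0.194591.
C₂ = 2.281·[1 − (23.7288·0.231299 − 21.2236·0.194591)/(2.50522)] = 2.281·0.457714 = 1.04405 mol/L.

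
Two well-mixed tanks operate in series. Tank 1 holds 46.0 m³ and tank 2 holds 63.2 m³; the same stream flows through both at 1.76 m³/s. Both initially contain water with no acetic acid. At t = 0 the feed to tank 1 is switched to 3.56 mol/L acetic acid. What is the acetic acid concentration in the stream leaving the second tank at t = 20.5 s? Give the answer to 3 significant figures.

0.514 mol/L

Time constants: τᵢ = Vᵢ/Q for each well-mixed tank.
τ₁ = 46.0/1.76 = 26.136 s; τ₂ = 63.2/1.76 = 35.909 s.
Tank 1: C₁ = C_in(1 − e^(−t/τ₁)). Tank 2 (τ₁ ≠ τ₂): C₂ = C_in[1 − (τ₁ e^(−t/τ₁) − τ₂ e^(−t/τ₂))/(τ₁ − τ₂)].
At t = 20.5: e^(−t/τ₁) = 0.45642, e^(−t/τ₂) = 0.56502.
C₂ = 3.56·[1 − (26.136·0.45642 − 35.909·0.56502)/(-9.7727)] = 3.56·0.14451 = 0.51447 mol/L.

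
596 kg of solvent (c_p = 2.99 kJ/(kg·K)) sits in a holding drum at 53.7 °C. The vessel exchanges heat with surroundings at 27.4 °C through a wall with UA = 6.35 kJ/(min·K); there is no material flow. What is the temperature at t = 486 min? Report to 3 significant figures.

32.1 °C

Lumped-capacitance energy balance: M c_p dT/dt = UA(T_amb − T).
dT/dt = (T_ss − T)/τ with T_ss = T_amb = 27.400 °C, τ = M c_p/UA = 596·2.99/6.35 = 280.64 min.
Integrating: T(t) = T_ss + (T₀ − T_ss) e^(−t/τ).
T(486) = 27.400 + (26.300)·0.17697 = 32.054 °C.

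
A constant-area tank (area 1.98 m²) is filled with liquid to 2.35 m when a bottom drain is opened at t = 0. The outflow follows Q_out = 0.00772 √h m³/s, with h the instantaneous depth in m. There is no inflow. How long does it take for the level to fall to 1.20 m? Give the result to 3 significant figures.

224 s

A dh/dt = −Q_out = −0.00772 √h.
Separate and integrate: 2(√h − √h₀) = −(0.00772/A) t.
t = 2A(√h₀ − √h)/0.00772 = 2·1.98·(√2.35 − √1.20)/0.00772
  = 3.9600 × (1.5330 − 1.0954) / 0.00772 = 224.43 s.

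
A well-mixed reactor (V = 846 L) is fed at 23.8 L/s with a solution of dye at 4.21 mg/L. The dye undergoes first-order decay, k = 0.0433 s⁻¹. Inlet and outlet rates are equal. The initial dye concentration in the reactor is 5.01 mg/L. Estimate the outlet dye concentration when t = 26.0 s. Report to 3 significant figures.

2.18 mg/L

Accumulation = in − out − consumed: V dC/dt = Q C_in − Q C − k V C.
This is linear with rate a = Q/V + k = 0.071432 s⁻¹.
C_ss = Q C_in/(Q + kV) = 1.6580 mg/L; C(t) = C_ss + (C₀ − C_ss) e^(−a t).
C(26.0) = 1.6580 + (3.3520)·e^(−0.071432·26.0) = 1.6580 + (3.3520)·0.15610 = 2.1813 mg/L.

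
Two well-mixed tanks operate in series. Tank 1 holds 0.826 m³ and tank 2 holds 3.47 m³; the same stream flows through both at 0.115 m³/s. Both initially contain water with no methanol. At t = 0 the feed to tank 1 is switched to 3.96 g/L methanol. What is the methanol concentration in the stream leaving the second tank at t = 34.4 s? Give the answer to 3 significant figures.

Each tank obeys Vᵢ dCᵢ/dt = Q(Cᵢ₋₁ − Cᵢ), so τᵢ = Vᵢ/Q.
τ₁ = 0.826/0.115 = 7.1826 s; τ₂ = 3.47/0.115 = 30.174 s.
Tank 1: C₁ = C_in(1 − e^(−t/τ₁)). Tank 2 (τ₁ ≠ τ₂): C₂ = C_in[1 − (τ₁ e^(−t/τ₁) − τ₂ e^(−t/τ₂))/(τ₁ − τ₂)].
At t = 34.4: e^(−t/τ₁) = 0.0083179, e^(−t/τ₂) = 0.31980.
C₂ = 3.96·[1 − (7.1826·0.0083179 − 30.174·0.31980)/(-22.991)] = 3.96·0.58289 = 2.3082 g/L.

2.31 g/L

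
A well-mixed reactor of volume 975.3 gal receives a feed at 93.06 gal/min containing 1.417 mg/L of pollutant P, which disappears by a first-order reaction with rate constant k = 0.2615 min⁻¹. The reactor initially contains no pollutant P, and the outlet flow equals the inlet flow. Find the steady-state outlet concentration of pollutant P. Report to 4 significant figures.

Species balance: V dC/dt = Q C_in − Q C − k V C.
Steady state (dC/dt = 0): C_ss = Q C_in/(Q + kV) = C_in/(1 + kV/Q).
C_ss = 93.06·1.417/(93.06 + 0.2615·975.3) = 131.866/348.101 = 0.378815 mg/L.

0.3788 mg/L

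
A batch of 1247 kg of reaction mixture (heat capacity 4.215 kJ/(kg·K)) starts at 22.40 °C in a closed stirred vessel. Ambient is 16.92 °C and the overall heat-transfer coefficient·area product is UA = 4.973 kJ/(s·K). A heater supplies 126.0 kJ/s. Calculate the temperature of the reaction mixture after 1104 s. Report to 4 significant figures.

35.27 °C

Energy balance: M c_p dT/dt = −UA(T − T_amb) + Q̇.
dT/dt = (T_ss − T)/τ with T_ss = T_amb + Q̇/UA = 16.92 + 126.0/4.973 = 42.2568 °C, τ = M c_p/UA = 1247·4.215/4.973 = 1056.93 s.
Solution: T(t) = T_ss + (T₀ − T_ss) e^(−t/τ).
T(1104) = 42.2568 + (-19.8568)·0.351855 = 35.2701 °C.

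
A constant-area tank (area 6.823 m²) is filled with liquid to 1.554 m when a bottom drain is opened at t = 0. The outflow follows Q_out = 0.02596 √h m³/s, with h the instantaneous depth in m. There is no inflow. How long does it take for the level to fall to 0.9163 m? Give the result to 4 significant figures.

A dh/dt = −Q_out = −0.02596 √h.
This is separable: 2 d(√h)/dt = −0.02596/A, so √h = √h₀ − (0.02596/(2A)) t.
t = 2A(√h₀ − √h)/0.02596 = 2·6.823·(√1.554 − √0.9163)/0.02596
  = 13.6460 × (1.24660 − 0.957236) / 0.02596 = 152.103 s.

152.1 s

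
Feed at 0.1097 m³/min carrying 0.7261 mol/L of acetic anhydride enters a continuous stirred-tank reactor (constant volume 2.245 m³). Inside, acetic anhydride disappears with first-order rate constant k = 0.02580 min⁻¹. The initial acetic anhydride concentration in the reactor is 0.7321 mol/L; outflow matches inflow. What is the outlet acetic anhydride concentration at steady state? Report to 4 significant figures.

0.4752 mol/L

Accumulation = in − out − consumed: V dC/dt = Q C_in − Q C − k V C.
Steady state (dC/dt = 0): C_ss = Q C_in/(Q + kV) = C_in/(1 + kV/Q).
C_ss = 0.1097·0.7261/(0.1097 + 0.02580·2.245) = 0.0796532/0.167621 = 0.475198 mol/L.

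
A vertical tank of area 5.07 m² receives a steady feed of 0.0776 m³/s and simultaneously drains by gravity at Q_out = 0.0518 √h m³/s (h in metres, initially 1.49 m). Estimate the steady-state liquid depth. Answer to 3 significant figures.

A dh/dt = Q_in − 0.0518 √h. Steady state requires inflow = outflow:
Q_in = 0.0518 √h_ss ⇒ √h_ss = 0.0776/0.0518 = 1.4981.
h_ss = 1.4981² = 2.2442 m. (Since h₀ = 1.49 m < h_ss, the level will rise toward this value.)

2.24 m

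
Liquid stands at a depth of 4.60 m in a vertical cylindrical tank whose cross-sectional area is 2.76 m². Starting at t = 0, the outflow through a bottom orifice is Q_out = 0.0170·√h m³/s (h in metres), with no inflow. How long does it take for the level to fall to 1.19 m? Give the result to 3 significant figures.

Accumulation of liquid (constant cross-section A): A dh/dt = −0.0170 √h.
∫ h^(−1/2) dh = −(0.0170/A) ∫ dt, giving 2√h = 2√h₀ − (0.0170/A) t.
t = 2A(√h₀ − √h)/0.0170 = 2·2.76·(√4.60 − √1.19)/0.0170
  = 5.5200 × (2.1448 − 1.0909) / 0.0170 = 342.20 s.

342 s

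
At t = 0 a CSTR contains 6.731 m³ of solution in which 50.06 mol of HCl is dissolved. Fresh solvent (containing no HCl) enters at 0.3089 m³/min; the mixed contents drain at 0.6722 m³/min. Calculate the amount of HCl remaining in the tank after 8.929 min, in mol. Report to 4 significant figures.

Let m(t) be the amount of HCl. Volume: V(t) = V₀ + (Q_in − Q_out) t = 6.731 − 0.363300 t; V(8.929) = 3.48709 m³.
Solute balance: dm/dt = 0 − Q_out C = −Q_out m/V(t).
Separate: dm/m = −Q_out dt/V(t) ⇒ ln(m/m₀) = −(Q_out/(Q_in−Q_out)) ln(V/V₀).
m = m₀ (V₀/V)^(Q_out/(Q_in−Q_out)) = 50.06 × (6.731/3.48709)^(-1.85026) = 14.8261 mol.

14.83 mol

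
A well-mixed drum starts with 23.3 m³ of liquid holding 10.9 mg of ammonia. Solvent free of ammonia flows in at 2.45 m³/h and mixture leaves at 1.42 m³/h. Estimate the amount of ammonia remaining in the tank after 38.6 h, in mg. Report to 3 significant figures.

2.76 mg

Total volume: dV/dt = Q_in − Q_out = 1.0300 m³/h, so V(t) = 23.3 + 1.0300 t and V(38.6) = 63.058 m³.
Species balance (pure solvent in): dm/dt = −Q_out · m/V(t).
dm/m = −Q_out dt/(V₀ + 1.0300 t); integrating gives ln(m/m₀) = −(Q_out/(Q_in−Q_out)) ln(V/V₀).
m = m₀ (V₀/V)^(Q_out/(Q_in−Q_out)) = 10.9 × (23.3/63.058)^(1.3786) = 2.7626 mg.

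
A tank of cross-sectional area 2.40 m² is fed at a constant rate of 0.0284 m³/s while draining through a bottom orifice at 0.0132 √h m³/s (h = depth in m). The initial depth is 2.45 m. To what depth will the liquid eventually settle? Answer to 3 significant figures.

4.63 m

A dh/dt = Q_in − 0.0132 √h. Steady state requires inflow = outflow:
Q_in = 0.0132 √h_ss ⇒ √h_ss = 0.0284/0.0132 = 2.1515.
h_ss = 2.1515² = 4.6290 m. (Since h₀ = 2.45 m < h_ss, the level will rise toward this value.)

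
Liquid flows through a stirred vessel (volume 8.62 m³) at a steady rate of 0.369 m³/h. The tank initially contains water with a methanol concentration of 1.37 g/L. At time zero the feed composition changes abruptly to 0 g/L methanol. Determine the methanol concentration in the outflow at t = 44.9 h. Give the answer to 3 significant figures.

Accumulation = in − out for the solute gives V dC/dt = Q(C_in − C).
So dC/dt = (C_in − C)/τ with τ = V/Q = 8.62/0.369 = 23.360 h.
Integrating: C(t) = C_in + (C₀ − C_in) e^(−t/τ).
C(44.9) = 0 + (1.37 − 0)·e^(−44.9/23.360) = 0 + (1.3700)·0.14631 = 0.20044 g/L.

0.200 g/L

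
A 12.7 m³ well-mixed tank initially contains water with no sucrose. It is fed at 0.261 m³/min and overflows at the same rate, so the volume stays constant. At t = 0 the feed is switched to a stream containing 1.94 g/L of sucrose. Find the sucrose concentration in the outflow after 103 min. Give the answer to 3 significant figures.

Transient balance on the dissolved component: V dC/dt = Q(C_in − C).
Time constant τ = V/Q = 12.7/0.261 = 48.659 min.
C approaches C_in exponentially: C(t) = C_in + (C₀ − C_in) e^(−t/τ).
C(103) = 1.94 + (0 − 1.94)·e^(−103/48.659) = 1.94 + (-1.9400)·0.12042 = 1.7064 g/L.

1.71 g/L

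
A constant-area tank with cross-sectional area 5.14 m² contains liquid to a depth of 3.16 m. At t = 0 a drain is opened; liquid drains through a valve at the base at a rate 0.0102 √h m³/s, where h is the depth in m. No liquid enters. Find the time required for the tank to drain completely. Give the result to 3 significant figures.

1790 s

A dh/dt = −Q_out = −0.0102 √h.
Separate and integrate: 2(√h − √h₀) = −(0.0102/A) t.
Tank is empty when √h = 0: t_empty = 2A√h₀/0.0102.
t_empty = 2·5.14·√3.16/0.0102 = 10.280·1.7776/0.0102 = 1791.6 s.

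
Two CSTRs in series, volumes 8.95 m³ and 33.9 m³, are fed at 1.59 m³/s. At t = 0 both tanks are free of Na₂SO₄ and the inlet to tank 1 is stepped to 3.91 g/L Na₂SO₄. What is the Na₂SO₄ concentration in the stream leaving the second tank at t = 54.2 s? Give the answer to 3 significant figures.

3.49 g/L

Species balance on tank i: dCᵢ/dt = (Cᵢ₋₁ − Cᵢ)/τᵢ with τᵢ = Vᵢ/Q.
τ₁ = 8.95/1.59 = 5.6289 s; τ₂ = 33.9/1.59 = 21.321 s.
Solving the cascade with C₁(0)=C₂(0)=0 gives C₂(t) = C_in[1 − (τ₁ e^(−t/τ₁) − τ₂ e^(−t/τ₂))/(τ₁ − τ₂)].
At t = 54.2: e^(−t/τ₁) = 6.5804e-05, e^(−t/τ₂) = 0.078699.
C₂ = 3.91·[1 − (5.6289·6.5804e-05 − 21.321·0.078699)/(-15.692)] = 3.91·0.89309 = 3.4920 g/L.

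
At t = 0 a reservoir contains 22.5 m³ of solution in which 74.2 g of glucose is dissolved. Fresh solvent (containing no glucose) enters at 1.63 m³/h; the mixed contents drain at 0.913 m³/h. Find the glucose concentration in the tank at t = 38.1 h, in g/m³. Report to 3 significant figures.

Total volume: dV/dt = Q_in − Q_out = 0.71700 m³/h, so V(t) = 22.5 + 0.71700 t and V(38.1) = 49.818 m³.
Solute balance: dm/dt = 0 − Q_out C = −Q_out m/V(t).
Separate: dm/m = −Q_out dt/V(t) ⇒ ln(m/m₀) = −(Q_out/(Q_in−Q_out)) ln(V/V₀).
m = m₀ (V₀/V)^(Q_out/(Q_in−Q_out)) = 74.2 × (22.5/49.818)^(1.2734) = 26.967 g.
C = m/V = 26.967/49.818 = 0.54132 g/m³.

0.541 g/m³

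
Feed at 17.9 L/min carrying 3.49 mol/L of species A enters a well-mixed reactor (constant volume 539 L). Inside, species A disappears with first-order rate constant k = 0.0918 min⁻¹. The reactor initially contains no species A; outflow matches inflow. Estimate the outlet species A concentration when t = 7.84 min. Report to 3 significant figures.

Accumulation = in − out − consumed: V dC/dt = Q C_in − Q C − k V C.
dC/dt = (Q/V) C_in − (Q/V + k) C; effective rate a = Q/V + k = 0.033210 + 0.0918 = 0.12501 min⁻¹.
C_ss = Q C_in/(Q + kV) = 0.92714 mol/L; C(t) = C_ss + (C₀ − C_ss) e^(−a t).
C(7.84) = 0.92714 + (-0.92714)·e^(−0.12501·7.84) = 0.92714 + (-0.92714)·0.37528 = 0.57920 mol/L.

0.579 mol/L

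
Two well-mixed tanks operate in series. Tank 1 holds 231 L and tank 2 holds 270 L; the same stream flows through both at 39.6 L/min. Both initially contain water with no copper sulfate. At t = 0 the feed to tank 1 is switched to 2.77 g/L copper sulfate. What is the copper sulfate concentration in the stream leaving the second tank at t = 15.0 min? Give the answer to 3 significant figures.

Species balance on tank i: dCᵢ/dt = (Cᵢ₋₁ − Cᵢ)/τᵢ with τᵢ = Vᵢ/Q.
τ₁ = 231/39.6 = 5.8333 min; τ₂ = 270/39.6 = 6.8182 min.
Solving the cascade with C₁(0)=C₂(0)=0 gives C₂(t) = C_in[1 − (τ₁ e^(−t/τ₁) − τ₂ e^(−t/τ₂))/(τ₁ − τ₂)].
At t = 15.0: e^(−t/τ₁) = 0.076426, e^(−t/τ₂) = 0.11080.
C₂ = 2.77·[1 − (5.8333·0.076426 − 6.8182·0.11080)/(-0.98485)] = 2.77·0.68558 = 1.8991 g/L.

1.90 g/L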